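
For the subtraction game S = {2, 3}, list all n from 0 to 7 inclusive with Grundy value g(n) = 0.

Compute g(0), g(1), … for moves {2, 3}:
g(0) = mex{} = 0
g(1) = mex{} = 0
g(2) = mex{0} = 1
g(3) = mex{0} = 1
g(4) = mex{0,1} = 2
g(5) = mex{1} = 0
g(6) = mex{1,2} = 0
g(7) = mex{0,2} = 1
The P-positions (g = 0) in 0..7 are 0, 1, 5, 6.

0, 1, 5, 6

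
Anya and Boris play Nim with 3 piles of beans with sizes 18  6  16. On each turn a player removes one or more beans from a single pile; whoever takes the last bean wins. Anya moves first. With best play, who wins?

Compute the nim-sum pairwise:
18 ^ 6 = 20
20 ^ 16 = 4
The nim-sum is 4 ≠ 0, so this is an N-position: the player to move can win; Anya has a winning move.

Anya wins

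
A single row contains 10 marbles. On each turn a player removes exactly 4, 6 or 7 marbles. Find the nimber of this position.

2

Grundy values for subtraction set {4, 6, 7}:
k:     0  1  2  3  4  5  6  7  8  9 10
g(k):  0  0  0  0  1  1  1  1  2  2  2
So g(10) = 2.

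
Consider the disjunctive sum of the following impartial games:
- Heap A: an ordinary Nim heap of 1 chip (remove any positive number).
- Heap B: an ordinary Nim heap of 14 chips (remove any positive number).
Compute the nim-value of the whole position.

15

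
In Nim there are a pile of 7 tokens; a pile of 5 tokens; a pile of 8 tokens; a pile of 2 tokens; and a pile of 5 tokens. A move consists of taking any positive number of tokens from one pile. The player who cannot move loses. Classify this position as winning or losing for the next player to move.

Compute the nim-sum pairwise:
7 ^ 5 = 2
2 ^ 8 = 10
10 ^ 2 = 8
8 ^ 5 = 13
The nim-sum is 13 ≠ 0, so this is an N-position: the player to move can win.

Winning position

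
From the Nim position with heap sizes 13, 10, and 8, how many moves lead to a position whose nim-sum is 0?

Nim-sum: 13 ^ 10 ^ 8 = 15.
The overall nim-sum is X = 15. A heap of size p has a winning move iff p XOR X < p (reduce it to p XOR X).
  13: 13 XOR 15 = 2 < 13 — winning move (to 2).
  10: 10 XOR 15 = 5 < 10 — winning move (to 5).
  8: 8 XOR 15 = 7 < 8 — winning move (to 7).
That gives 3 winning moves.

3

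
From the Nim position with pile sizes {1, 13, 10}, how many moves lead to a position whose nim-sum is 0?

Compute the nim-sum pairwise:
1 XOR 13 = 12
12 XOR 10 = 6
The overall nim-sum is X = 6. A pile of size p has a winning move iff p XOR X < p (reduce it to p XOR X).
  1: 1 XOR 6 = 7 ≥ 1 — no move.
  13: 13 XOR 6 = 11 < 13 — winning move (to 11).
  10: 10 XOR 6 = 12 ≥ 10 — no move.
That gives 1 winning move.

1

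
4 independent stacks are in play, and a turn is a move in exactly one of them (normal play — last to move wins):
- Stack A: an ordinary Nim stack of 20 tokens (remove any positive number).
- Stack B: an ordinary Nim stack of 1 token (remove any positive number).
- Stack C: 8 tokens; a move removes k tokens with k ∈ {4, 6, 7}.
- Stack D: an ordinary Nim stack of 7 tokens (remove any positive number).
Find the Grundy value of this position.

Stack A is a plain Nim stack of size 20, so its Grundy value is 20.
Stack B is a plain Nim stack of size 1, so its Grundy value is 1.
For stack C, compute g(0), g(1), … with moves {4, 6, 7}:
g(0) = mex{} = 0
g(1) = mex{} = 0
g(2) = mex{} = 0
g(3) = mex{} = 0
g(4) = mex{0} = 1
g(5) = mex{0} = 1
g(6) = mex{0} = 1
g(7) = mex{0} = 1
g(8) = mex{0,1} = 2
So g(8) = 2.
Stack D is a plain Nim stack of size 7, so its Grundy value is 7.
By the Sprague-Grundy theorem, the Grundy value of a sum of independent games is the XOR of the component values.
Combined value = 20 XOR 1 XOR 2 XOR 7 = 16.

16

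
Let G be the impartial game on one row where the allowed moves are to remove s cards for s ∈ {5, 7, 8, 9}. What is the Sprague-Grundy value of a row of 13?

2

Grundy values for subtraction set {5, 7, 8, 9}:
k:     0  1  2  3  4  5  6  7  8  9 10 11 12 13
g(k):  0  0  0  0  0  1  1  1  1  1  2  2  2  2
So g(13) = 2.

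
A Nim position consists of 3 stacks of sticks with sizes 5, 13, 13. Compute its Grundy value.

Bitwise XOR of the heap sizes:
  0101  (5)
  1101  (13)
  1101  (13)
  ----
  0101  (5)

5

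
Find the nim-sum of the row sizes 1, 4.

5

Compute the nim-sum pairwise:
1 XOR 4 = 5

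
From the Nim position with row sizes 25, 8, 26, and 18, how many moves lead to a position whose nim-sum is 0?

3

Nim-sum: 25 ^ 8 ^ 26 ^ 18 = 25.
The overall nim-sum is X = 25. A row of size p has a winning move iff p XOR X < p (reduce it to p XOR X).
  25: 25 XOR 25 = 0 < 25 — winning move (to 0).
  8: 8 XOR 25 = 17 ≥ 8 — no move.
  26: 26 XOR 25 = 3 < 26 — winning move (to 3).
  18: 18 XOR 25 = 11 < 18 — winning move (to 11).
That gives 3 winning moves.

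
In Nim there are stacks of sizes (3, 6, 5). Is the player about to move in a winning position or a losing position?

Write each in binary and XOR column by column:
  011  (3)
  110  (6)
  101  (5)
  ---
  000  (0)
The nim-sum is 0, so this is a P-position: the player to move is in a losing position under optimal play.

Losing position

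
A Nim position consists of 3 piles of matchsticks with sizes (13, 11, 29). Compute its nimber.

Compute the nim-sum pairwise:
13 XOR 11 = 6
6 XOR 29 = 27

27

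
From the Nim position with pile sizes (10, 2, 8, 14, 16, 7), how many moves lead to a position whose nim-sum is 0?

1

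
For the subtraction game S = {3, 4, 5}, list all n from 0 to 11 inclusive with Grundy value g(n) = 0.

0, 1, 2, 8, 9, 10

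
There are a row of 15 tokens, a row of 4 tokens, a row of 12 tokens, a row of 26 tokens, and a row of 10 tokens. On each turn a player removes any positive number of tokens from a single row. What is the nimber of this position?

23

Nim-sum: 15 ⊕ 4 ⊕ 12 ⊕ 26 ⊕ 10 = 23.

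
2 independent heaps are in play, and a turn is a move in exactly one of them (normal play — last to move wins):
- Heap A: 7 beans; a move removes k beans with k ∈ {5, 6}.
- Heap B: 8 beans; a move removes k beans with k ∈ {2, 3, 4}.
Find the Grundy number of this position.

0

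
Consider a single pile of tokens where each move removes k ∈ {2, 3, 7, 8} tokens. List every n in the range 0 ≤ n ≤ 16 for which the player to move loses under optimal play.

0, 1, 5, 6, 10, 11, 15, 16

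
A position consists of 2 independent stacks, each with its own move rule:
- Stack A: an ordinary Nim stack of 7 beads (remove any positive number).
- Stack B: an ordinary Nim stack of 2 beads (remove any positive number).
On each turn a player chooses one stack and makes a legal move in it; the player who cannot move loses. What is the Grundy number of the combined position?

5

Stack A is a plain Nim stack of size 7, so its Grundy value is 7.
Stack B is a plain Nim stack of size 2, so its Grundy value is 2.
The value of a disjunctive sum is the nim-sum of the parts.
Combined value = 7 XOR 2 = 5.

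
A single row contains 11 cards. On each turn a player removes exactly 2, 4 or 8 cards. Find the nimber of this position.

Grundy values for subtraction set {2, 4, 8}:
k:     0  1  2  3  4  5  6  7  8  9 10 11
g(k):  0  0  1  1  2  2  0  0  1  1  2  2
So g(11) = 2.

2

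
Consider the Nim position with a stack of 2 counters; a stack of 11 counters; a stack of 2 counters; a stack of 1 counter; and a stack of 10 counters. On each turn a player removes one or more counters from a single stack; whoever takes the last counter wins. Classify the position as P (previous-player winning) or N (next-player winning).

P-position

Nim-sum: 2 XOR 11 XOR 2 XOR 1 XOR 10 = 0.
The nim-sum is 0, so this is a P-position: the player to move is in a losing position under optimal play.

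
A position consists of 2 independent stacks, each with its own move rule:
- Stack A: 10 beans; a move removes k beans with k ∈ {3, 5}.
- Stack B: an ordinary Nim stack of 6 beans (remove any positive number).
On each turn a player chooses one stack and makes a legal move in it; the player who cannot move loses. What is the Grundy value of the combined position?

Build the Grundy sequence for stack A with g(k) = mex{g(k−s) : s ∈ {3, 5}, s ≤ k}:
g(0) = mex{} = 0
g(1) = mex{} = 0
g(2) = mex{} = 0
g(3) = mex{0} = 1
g(4) = mex{0} = 1
g(5) = mex{0} = 1
g(6) = mex{0,1} = 2
g(7) = mex{0,1} = 2
g(8) = mex{1} = 0
g(9) = mex{1,2} = 0
g(10) = mex{1,2} = 0
So g(10) = 0.
Stack B is a plain Nim stack of size 6, so its Grundy value is 6.
By the Sprague-Grundy theorem, the Grundy value of a sum of independent games is the XOR of the component values.
Combined value = 0 ⊕ 6 = 6.

6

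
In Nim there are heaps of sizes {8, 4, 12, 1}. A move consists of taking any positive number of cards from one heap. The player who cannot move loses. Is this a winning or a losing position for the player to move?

Winning position

Bitwise XOR of the heap sizes:
  1000  (8)
  0100  (4)
  1100  (12)
  0001  (1)
  ----
  0001  (1)
The nim-sum is 1 ≠ 0, so this is an N-position: the player to move can win.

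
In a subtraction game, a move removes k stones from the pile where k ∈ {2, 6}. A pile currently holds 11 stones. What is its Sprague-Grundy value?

1

Compute g(0), g(1), … for moves {2, 6}:
g(0) = mex{} = 0
g(1) = mex{} = 0
g(2) = mex{0} = 1
g(3) = mex{0} = 1
g(4) = mex{1} = 0
g(5) = mex{1} = 0
g(6) = mex{0} = 1
g(7) = mex{0} = 1
g(8) = mex{1} = 0
g(9) = mex{1} = 0
g(10) = mex{0} = 1
g(11) = mex{0} = 1
So g(11) = 1.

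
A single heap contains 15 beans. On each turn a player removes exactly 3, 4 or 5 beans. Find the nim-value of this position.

2

Grundy values for subtraction set {3, 4, 5}:
k:     0  1  2  3  4  5  6  7  8  9 10 11 12 13 14 15
g(k):  0  0  0  1  1  1  2  2  0  0  0  1  1  1  2  2
So g(15) = 2.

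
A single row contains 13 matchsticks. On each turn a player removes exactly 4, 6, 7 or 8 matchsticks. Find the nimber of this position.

Build the Grundy sequence with g(k) = mex{g(k−s) : s ∈ {4, 6, 7, 8}, s ≤ k}:
g(0) = mex{} = 0
g(1) = mex{} = 0
g(2) = mex{} = 0
g(3) = mex{} = 0
g(4) = mex{0} = 1
g(5) = mex{0} = 1
g(6) = mex{0} = 1
g(7) = mex{0} = 1
g(8) = mex{0,1} = 2
g(9) = mex{0,1} = 2
g(10) = mex{0,1} = 2
g(11) = mex{0,1} = 2
g(12) = mex{1,2} = 0
g(13) = mex{1,2} = 0
So g(13) = 0.

0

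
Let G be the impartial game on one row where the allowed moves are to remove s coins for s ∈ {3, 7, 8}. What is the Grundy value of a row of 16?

0

Grundy values for subtraction set {3, 7, 8}:
k:     0  1  2  3  4  5  6  7  8  9 10 11 12 13 14 15 16
g(k):  0  0  0  1  1  1  0  2  2  1  3  0  0  2  1  1  0
So g(16) = 0.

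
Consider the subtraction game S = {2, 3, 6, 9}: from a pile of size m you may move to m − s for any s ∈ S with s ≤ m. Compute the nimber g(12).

0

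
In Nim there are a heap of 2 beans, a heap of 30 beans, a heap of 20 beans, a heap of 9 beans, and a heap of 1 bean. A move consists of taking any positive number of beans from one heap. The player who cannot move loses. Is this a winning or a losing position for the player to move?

Losing position

Nim-sum: 2 ⊕ 30 ⊕ 20 ⊕ 9 ⊕ 1 = 0.
The nim-sum is 0, so this is a P-position: the player to move is in a losing position under optimal play.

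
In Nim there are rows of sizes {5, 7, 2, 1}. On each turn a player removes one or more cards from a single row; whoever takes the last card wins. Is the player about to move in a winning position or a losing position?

Winning position

Nim-sum: 5 ^ 7 ^ 2 ^ 1 = 1.
The nim-sum is 1 ≠ 0, so this is an N-position: the player to move can win.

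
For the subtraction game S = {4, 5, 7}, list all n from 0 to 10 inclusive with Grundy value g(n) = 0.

0, 1, 2, 3

Compute g(0), g(1), … for moves {4, 5, 7}:
g(0) = mex{} = 0
g(1) = mex{} = 0
g(2) = mex{} = 0
g(3) = mex{} = 0
g(4) = mex{0} = 1
g(5) = mex{0} = 1
g(6) = mex{0} = 1
g(7) = mex{0} = 1
g(8) = mex{0,1} = 2
g(9) = mex{0,1} = 2
g(10) = mex{0,1} = 2
The P-positions (g = 0) in 0..10 are 0, 1, 2, 3.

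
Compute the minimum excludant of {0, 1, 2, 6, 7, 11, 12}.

The values 0, 1, 2 are all present; 3 is the first non-negative integer missing from the set.

3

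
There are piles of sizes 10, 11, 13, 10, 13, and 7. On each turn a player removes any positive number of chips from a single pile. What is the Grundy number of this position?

Nim-sum: 10 ^ 11 ^ 13 ^ 10 ^ 13 ^ 7 = 12.

12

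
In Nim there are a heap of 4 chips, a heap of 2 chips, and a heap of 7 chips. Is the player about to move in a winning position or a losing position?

Nim-sum: 4 XOR 2 XOR 7 = 1.
The nim-sum is 1 ≠ 0, so this is an N-position: the player to move can win.

Winning position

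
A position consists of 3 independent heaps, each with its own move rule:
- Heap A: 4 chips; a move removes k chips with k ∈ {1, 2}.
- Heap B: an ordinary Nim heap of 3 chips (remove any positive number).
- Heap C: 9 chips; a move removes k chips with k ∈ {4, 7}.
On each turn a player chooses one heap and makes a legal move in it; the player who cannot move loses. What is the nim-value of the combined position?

0

For heap A, compute g(0), g(1), … with moves {1, 2}:
k:     0  1  2  3  4
g(k):  0  1  2  0  1
So g(4) = 1.
Heap B is a plain Nim heap of size 3, so its Grundy value is 3.
Build the Grundy sequence for heap C with g(k) = mex{g(k−s) : s ∈ {4, 7}, s ≤ k}:
k:     0  1  2  3  4  5  6  7  8  9
g(k):  0  0  0  0  1  1  1  1  2  2
So g(9) = 2.
The value of a disjunctive sum is the nim-sum of the parts.
Combined value = 1 XOR 3 XOR 2 = 0.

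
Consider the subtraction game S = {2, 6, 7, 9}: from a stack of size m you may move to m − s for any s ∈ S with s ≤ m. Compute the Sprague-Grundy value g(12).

2

Grundy values for subtraction set {2, 6, 7, 9}:
k:     0  1  2  3  4  5  6  7  8  9 10 11 12
g(k):  0  0  1  1  0  0  1  1  2  2  3  3  2
So g(12) = 2.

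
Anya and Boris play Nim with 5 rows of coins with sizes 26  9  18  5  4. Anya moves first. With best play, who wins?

Boris wins

Nim-sum: 26 ⊕ 9 ⊕ 18 ⊕ 5 ⊕ 4 = 0.
The nim-sum is 0, so this is a P-position: the player to move is in a losing position under optimal play; Anya is about to move from it and so loses — Boris wins.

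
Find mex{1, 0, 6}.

The values 0, 1 are all present; 2 is the first non-negative integer missing from the set.

2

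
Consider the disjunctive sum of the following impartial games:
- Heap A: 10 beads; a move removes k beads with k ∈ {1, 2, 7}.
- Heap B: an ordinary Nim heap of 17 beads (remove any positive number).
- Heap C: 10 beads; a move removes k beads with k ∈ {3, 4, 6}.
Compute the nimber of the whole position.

16

Build the Grundy sequence for heap A with g(k) = mex{g(k−s) : s ∈ {1, 2, 7}, s ≤ k}:
k:     0  1  2  3  4  5  6  7  8  9 10
g(k):  0  1  2  0  1  2  0  1  2  0  1
So g(10) = 1.
Heap B is a plain Nim heap of size 17, so its Grundy value is 17.
Grundy values for heap C (subtraction set {3, 4, 6}):
g(0) = mex{} = 0
g(1) = mex{} = 0
g(2) = mex{} = 0
g(3) = mex{0} = 1
g(4) = mex{0} = 1
g(5) = mex{0} = 1
g(6) = mex{0,1} = 2
g(7) = mex{0,1} = 2
g(8) = mex{0,1} = 2
g(9) = mex{1,2} = 0
g(10) = mex{1,2} = 0
So g(10) = 0.
The value of a disjunctive sum is the nim-sum of the parts.
Combined value = 1 ⊕ 17 ⊕ 0 = 16.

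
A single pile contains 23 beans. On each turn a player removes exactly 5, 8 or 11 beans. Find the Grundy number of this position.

1

Build the Grundy sequence with g(k) = mex{g(k−s) : s ∈ {5, 8, 11}, s ≤ k}:
k:     0  1  2  3  4  5  6  7  8  9 10 11 12 13 14 15 16 17 18 19 20 21 22 23
g(k):  0  0  0  0  0  1  1  1  1  1  2  2  2  2  2  3  0  0  0  0  0  1  1  1
So g(23) = 1.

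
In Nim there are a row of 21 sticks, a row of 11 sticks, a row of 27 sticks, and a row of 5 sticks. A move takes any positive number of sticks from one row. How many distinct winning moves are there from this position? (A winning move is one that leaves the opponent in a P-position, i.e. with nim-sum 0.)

0

Compute the nim-sum pairwise:
21 XOR 11 = 30
30 XOR 27 = 5
5 XOR 5 = 0
The nim-sum is already 0, so every move leaves a nonzero nim-sum — there are no winning moves.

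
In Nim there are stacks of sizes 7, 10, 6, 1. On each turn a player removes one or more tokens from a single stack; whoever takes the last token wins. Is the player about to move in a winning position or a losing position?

Write each in binary and XOR column by column:
  0111  (7)
  1010  (10)
  0110  (6)
  0001  (1)
  ----
  1010  (10)
The nim-sum is 10 ≠ 0, so this is an N-position: the player to move can win.

Winning position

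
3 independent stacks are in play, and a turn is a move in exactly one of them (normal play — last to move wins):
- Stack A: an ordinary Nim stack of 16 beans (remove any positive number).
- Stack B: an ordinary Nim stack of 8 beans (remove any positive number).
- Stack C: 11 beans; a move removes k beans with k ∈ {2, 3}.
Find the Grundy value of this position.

24

Stack A is a plain Nim stack of size 16, so its Grundy value is 16.
Stack B is a plain Nim stack of size 8, so its Grundy value is 8.
Build the Grundy sequence for stack C with g(k) = mex{g(k−s) : s ∈ {2, 3}, s ≤ k}:
g(0) = mex{} = 0
g(1) = mex{} = 0
g(2) = mex{0} = 1
g(3) = mex{0} = 1
g(4) = mex{0,1} = 2
g(5) = mex{1} = 0
g(6) = mex{1,2} = 0
g(7) = mex{0,2} = 1
g(8) = mex{0} = 1
g(9) = mex{0,1} = 2
g(10) = mex{1} = 0
g(11) = mex{1,2} = 0
So g(11) = 0.
By the Sprague-Grundy theorem, the Grundy value of a sum of independent games is the XOR of the component values.
Combined value = 16 XOR 8 XOR 0 = 24.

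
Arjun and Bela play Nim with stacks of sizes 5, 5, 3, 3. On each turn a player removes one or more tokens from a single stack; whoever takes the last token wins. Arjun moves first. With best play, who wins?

Bela wins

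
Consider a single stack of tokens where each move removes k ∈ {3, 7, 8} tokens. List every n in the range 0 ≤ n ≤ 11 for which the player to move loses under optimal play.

0, 1, 2, 6, 11

Build the Grundy sequence with g(k) = mex{g(k−s) : s ∈ {3, 7, 8}, s ≤ k}:
k:     0  1  2  3  4  5  6  7  8  9 10 11
g(k):  0  0  0  1  1  1  0  2  2  1  3  0
The P-positions (g = 0) in 0..11 are 0, 1, 2, 6, 11.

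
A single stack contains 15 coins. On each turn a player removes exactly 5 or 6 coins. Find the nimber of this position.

0

Build the Grundy sequence with g(k) = mex{g(k−s) : s ∈ {5, 6}, s ≤ k}:
k:     0  1  2  3  4  5  6  7  8  9 10 11 12 13 14 15
g(k):  0  0  0  0  0  1  1  1  1  1  2  0  0  0  0  0
So g(15) = 0.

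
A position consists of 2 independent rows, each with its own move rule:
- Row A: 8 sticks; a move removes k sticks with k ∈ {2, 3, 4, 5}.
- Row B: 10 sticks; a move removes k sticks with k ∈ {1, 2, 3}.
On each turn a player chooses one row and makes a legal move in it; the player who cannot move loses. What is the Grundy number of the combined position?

2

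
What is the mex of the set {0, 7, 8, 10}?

1

0 is in the set but 1 is not, so the mex is 1.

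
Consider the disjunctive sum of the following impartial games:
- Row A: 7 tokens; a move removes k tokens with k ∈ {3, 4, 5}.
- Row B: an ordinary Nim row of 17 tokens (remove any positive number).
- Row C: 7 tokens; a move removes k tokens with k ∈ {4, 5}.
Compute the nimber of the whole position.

For row A, compute g(0), g(1), … with moves {3, 4, 5}:
g(0) = mex{} = 0
g(1) = mex{} = 0
g(2) = mex{} = 0
g(3) = mex{0} = 1
g(4) = mex{0} = 1
g(5) = mex{0} = 1
g(6) = mex{0,1} = 2
g(7) = mex{0,1} = 2
So g(7) = 2.
Row B is a plain Nim row of size 17, so its Grundy value is 17.
Build the Grundy sequence for row C with g(k) = mex{g(k−s) : s ∈ {4, 5}, s ≤ k}:
g(0) = mex{} = 0
g(1) = mex{} = 0
g(2) = mex{} = 0
g(3) = mex{} = 0
g(4) = mex{0} = 1
g(5) = mex{0} = 1
g(6) = mex{0} = 1
g(7) = mex{0} = 1
So g(7) = 1.
By the Sprague-Grundy theorem, the Grundy value of a sum of independent games is the XOR of the component values.
Combined value = 2 XOR 17 XOR 1 = 18.

18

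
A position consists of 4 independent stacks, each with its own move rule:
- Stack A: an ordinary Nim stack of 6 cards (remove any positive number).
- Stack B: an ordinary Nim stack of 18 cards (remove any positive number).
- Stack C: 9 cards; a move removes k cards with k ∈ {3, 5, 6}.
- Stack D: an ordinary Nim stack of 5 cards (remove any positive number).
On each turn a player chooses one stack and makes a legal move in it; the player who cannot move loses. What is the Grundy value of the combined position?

17

Stack A is a plain Nim stack of size 6, so its Grundy value is 6.
Stack B is a plain Nim stack of size 18, so its Grundy value is 18.
Grundy values for stack C (subtraction set {3, 5, 6}):
k:     0  1  2  3  4  5  6  7  8  9
g(k):  0  0  0  1  1  1  2  2  2  0
So g(9) = 0.
Stack D is a plain Nim stack of size 5, so its Grundy value is 5.
The value of a disjunctive sum is the nim-sum of the parts.
Combined value = 6 ⊕ 18 ⊕ 0 ⊕ 5 = 17.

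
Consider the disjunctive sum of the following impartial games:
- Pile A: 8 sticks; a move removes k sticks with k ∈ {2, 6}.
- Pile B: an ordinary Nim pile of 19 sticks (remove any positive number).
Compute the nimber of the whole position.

19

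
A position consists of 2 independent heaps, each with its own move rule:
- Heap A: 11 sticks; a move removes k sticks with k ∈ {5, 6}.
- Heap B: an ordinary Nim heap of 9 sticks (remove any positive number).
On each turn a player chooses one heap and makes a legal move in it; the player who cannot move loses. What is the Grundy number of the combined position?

9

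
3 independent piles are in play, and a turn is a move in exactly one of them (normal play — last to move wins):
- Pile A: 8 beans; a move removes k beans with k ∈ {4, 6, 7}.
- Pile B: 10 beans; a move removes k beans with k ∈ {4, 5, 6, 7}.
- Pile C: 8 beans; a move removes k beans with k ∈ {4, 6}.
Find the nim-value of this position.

2

Build the Grundy sequence for pile A with g(k) = mex{g(k−s) : s ∈ {4, 6, 7}, s ≤ k}:
g(0) = mex{} = 0
g(1) = mex{} = 0
g(2) = mex{} = 0
g(3) = mex{} = 0
g(4) = mex{0} = 1
g(5) = mex{0} = 1
g(6) = mex{0} = 1
g(7) = mex{0} = 1
g(8) = mex{0,1} = 2
So g(8) = 2.
Build the Grundy sequence for pile B with g(k) = mex{g(k−s) : s ∈ {4, 5, 6, 7}, s ≤ k}:
g(0) = mex{} = 0
g(1) = mex{} = 0
g(2) = mex{} = 0
g(3) = mex{} = 0
g(4) = mex{0} = 1
g(5) = mex{0} = 1
g(6) = mex{0} = 1
g(7) = mex{0} = 1
g(8) = mex{0,1} = 2
g(9) = mex{0,1} = 2
g(10) = mex{0,1} = 2
So g(10) = 2.
Grundy values for pile C (subtraction set {4, 6}):
g(0) = mex{} = 0
g(1) = mex{} = 0
g(2) = mex{} = 0
g(3) = mex{} = 0
g(4) = mex{0} = 1
g(5) = mex{0} = 1
g(6) = mex{0} = 1
g(7) = mex{0} = 1
g(8) = mex{0,1} = 2
So g(8) = 2.
By the Sprague-Grundy theorem, the Grundy value of a sum of independent games is the XOR of the component values.
Combined value = 2 ⊕ 2 ⊕ 2 = 2.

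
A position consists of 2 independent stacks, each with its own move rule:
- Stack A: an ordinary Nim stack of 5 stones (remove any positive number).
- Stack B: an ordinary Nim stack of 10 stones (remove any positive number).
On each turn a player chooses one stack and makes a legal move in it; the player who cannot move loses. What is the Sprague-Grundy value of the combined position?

15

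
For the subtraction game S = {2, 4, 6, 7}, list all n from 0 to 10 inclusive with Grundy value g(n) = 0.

0, 1, 9, 10

Compute g(0), g(1), … for moves {2, 4, 6, 7}:
g(0) = mex{} = 0
g(1) = mex{} = 0
g(2) = mex{0} = 1
g(3) = mex{0} = 1
g(4) = mex{0,1} = 2
g(5) = mex{0,1} = 2
g(6) = mex{0,1,2} = 3
g(7) = mex{0,1,2} = 3
g(8) = mex{0,1,2,3} = 4
g(9) = mex{1,2,3} = 0
g(10) = mex{1,2,3,4} = 0
The P-positions (g = 0) in 0..10 are 0, 1, 9, 10.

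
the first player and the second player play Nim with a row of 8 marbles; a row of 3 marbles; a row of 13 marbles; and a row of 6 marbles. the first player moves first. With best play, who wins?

the second player wins

Nim-sum: 8 ^ 3 ^ 13 ^ 6 = 0.
The nim-sum is 0, so this is a P-position: the player to move is in a losing position under optimal play; the first player is about to move from it and so loses — the second player wins.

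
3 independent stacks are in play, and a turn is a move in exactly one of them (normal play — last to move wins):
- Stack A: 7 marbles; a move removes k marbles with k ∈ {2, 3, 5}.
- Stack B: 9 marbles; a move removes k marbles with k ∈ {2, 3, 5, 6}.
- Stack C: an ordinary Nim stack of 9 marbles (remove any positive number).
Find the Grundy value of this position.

9

Build the Grundy sequence for stack A with g(k) = mex{g(k−s) : s ∈ {2, 3, 5}, s ≤ k}:
g(0) = mex{} = 0
g(1) = mex{} = 0
g(2) = mex{0} = 1
g(3) = mex{0} = 1
g(4) = mex{0,1} = 2
g(5) = mex{0,1} = 2
g(6) = mex{0,1,2} = 3
g(7) = mex{1,2} = 0
So g(7) = 0.
Grundy values for stack B (subtraction set {2, 3, 5, 6}):
g(0) = mex{} = 0
g(1) = mex{} = 0
g(2) = mex{0} = 1
g(3) = mex{0} = 1
g(4) = mex{0,1} = 2
g(5) = mex{0,1} = 2
g(6) = mex{0,1,2} = 3
g(7) = mex{0,1,2} = 3
g(8) = mex{1,2,3} = 0
g(9) = mex{1,2,3} = 0
So g(9) = 0.
Stack C is a plain Nim stack of size 9, so its Grundy value is 9.
By the Sprague-Grundy theorem, the Grundy value of a sum of independent games is the XOR of the component values.
Combined value = 0 ⊕ 0 ⊕ 9 = 9.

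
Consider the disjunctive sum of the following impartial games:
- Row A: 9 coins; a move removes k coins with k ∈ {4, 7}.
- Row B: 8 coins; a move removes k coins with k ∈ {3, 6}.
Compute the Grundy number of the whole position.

0

For row A, compute g(0), g(1), … with moves {4, 7}:
g(0) = mex{} = 0
g(1) = mex{} = 0
g(2) = mex{} = 0
g(3) = mex{} = 0
g(4) = mex{0} = 1
g(5) = mex{0} = 1
g(6) = mex{0} = 1
g(7) = mex{0} = 1
g(8) = mex{0,1} = 2
g(9) = mex{0,1} = 2
So g(9) = 2.
Grundy values for row B (subtraction set {3, 6}):
k:     0  1  2  3  4  5  6  7  8
g(k):  0  0  0  1  1  1  2  2  2
So g(8) = 2.
By the Sprague-Grundy theorem, the Grundy value of a sum of independent games is the XOR of the component values.
Combined value = 2 ⊕ 2 = 0.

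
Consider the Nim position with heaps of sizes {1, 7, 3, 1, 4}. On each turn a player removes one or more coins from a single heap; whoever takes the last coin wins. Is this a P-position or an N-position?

Nim-sum: 1 XOR 7 XOR 3 XOR 1 XOR 4 = 0.
The nim-sum is 0, so this is a P-position: the player to move is in a losing position under optimal play.

P-position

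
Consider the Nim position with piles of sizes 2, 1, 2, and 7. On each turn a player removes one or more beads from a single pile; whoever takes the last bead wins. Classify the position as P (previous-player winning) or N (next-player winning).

Compute the nim-sum pairwise:
2 XOR 1 = 3
3 XOR 2 = 1
1 XOR 7 = 6
The nim-sum is 6 ≠ 0, so this is an N-position: the player to move can win.

N-position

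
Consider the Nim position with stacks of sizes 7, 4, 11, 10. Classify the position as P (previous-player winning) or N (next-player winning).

Write each in binary and XOR column by column:
  0111  (7)
  0100  (4)
  1011  (11)
  1010  (10)
  ----
  0010  (2)
The nim-sum is 2 ≠ 0, so this is an N-position: the player to move can win.

N-position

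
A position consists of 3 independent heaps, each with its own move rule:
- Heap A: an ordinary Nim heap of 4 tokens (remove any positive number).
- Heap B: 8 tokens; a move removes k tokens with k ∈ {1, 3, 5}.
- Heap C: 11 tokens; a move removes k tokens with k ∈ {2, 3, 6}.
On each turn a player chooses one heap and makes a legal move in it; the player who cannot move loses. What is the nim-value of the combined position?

Heap A is a plain Nim heap of size 4, so its Grundy value is 4.
For heap B, compute g(0), g(1), … with moves {1, 3, 5}:
g(0) = mex{} = 0
g(1) = mex{0} = 1
g(2) = mex{1} = 0
g(3) = mex{0} = 1
g(4) = mex{1} = 0
g(5) = mex{0} = 1
g(6) = mex{1} = 0
g(7) = mex{0} = 1
g(8) = mex{1} = 0
So g(8) = 0.
For heap C, compute g(0), g(1), … with moves {2, 3, 6}:
k:     0  1  2  3  4  5  6  7  8  9 10 11
g(k):  0  0  1  1  2  0  3  1  2  0  0  1
So g(11) = 1.
By the Sprague-Grundy theorem, the Grundy value of a sum of independent games is the XOR of the component values.
Combined value = 4 XOR 0 XOR 1 = 5.

5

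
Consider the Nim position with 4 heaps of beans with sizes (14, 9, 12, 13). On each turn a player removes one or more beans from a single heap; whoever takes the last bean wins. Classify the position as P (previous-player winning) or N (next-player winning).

Nim-sum: 14 ⊕ 9 ⊕ 12 ⊕ 13 = 6.
The nim-sum is 6 ≠ 0, so this is an N-position: the player to move can win.

N-position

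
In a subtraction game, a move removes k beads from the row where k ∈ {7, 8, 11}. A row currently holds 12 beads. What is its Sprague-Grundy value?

1

Build the Grundy sequence with g(k) = mex{g(k−s) : s ∈ {7, 8, 11}, s ≤ k}:
g(0) = mex{} = 0
g(1) = mex{} = 0
g(2) = mex{} = 0
g(3) = mex{} = 0
g(4) = mex{} = 0
g(5) = mex{} = 0
g(6) = mex{} = 0
g(7) = mex{0} = 1
g(8) = mex{0} = 1
g(9) = mex{0} = 1
g(10) = mex{0} = 1
g(11) = mex{0} = 1
g(12) = mex{0} = 1
So g(12) = 1.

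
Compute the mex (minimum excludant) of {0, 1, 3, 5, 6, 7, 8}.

2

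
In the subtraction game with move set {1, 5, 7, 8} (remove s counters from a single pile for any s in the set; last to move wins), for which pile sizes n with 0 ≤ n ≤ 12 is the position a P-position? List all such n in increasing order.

Compute g(0), g(1), … for moves {1, 5, 7, 8}:
g(0) = mex{} = 0
g(1) = mex{0} = 1
g(2) = mex{1} = 0
g(3) = mex{0} = 1
g(4) = mex{1} = 0
g(5) = mex{0} = 1
g(6) = mex{1} = 0
g(7) = mex{0} = 1
g(8) = mex{0,1} = 2
g(9) = mex{0,1,2} = 3
g(10) = mex{0,1,3} = 2
g(11) = mex{0,1,2} = 3
g(12) = mex{0,1,3} = 2
The P-positions (g = 0) in 0..12 are 0, 2, 4, 6.

0, 2, 4, 6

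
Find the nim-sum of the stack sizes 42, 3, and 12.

Nim-sum: 42 XOR 3 XOR 12 = 37.

37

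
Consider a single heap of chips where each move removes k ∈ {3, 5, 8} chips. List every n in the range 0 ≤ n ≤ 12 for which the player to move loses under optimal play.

0, 1, 2, 11, 12

Build the Grundy sequence with g(k) = mex{g(k−s) : s ∈ {3, 5, 8}, s ≤ k}:
k:     0  1  2  3  4  5  6  7  8  9 10 11 12
g(k):  0  0  0  1  1  1  2  2  2  3  3  0  0
The P-positions (g = 0) in 0..12 are 0, 1, 2, 11, 12.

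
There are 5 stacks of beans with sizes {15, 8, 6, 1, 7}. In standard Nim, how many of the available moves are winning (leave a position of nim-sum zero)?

3

Compute the nim-sum pairwise:
15 ^ 8 = 7
7 ^ 6 = 1
1 ^ 1 = 0
0 ^ 7 = 7
The overall nim-sum is X = 7. A stack of size p has a winning move iff p XOR X < p (reduce it to p XOR X).
  15: 15 XOR 7 = 8 < 15 — winning move (to 8).
  8: 8 XOR 7 = 15 ≥ 8 — no move.
  6: 6 XOR 7 = 1 < 6 — winning move (to 1).
  1: 1 XOR 7 = 6 ≥ 1 — no move.
  7: 7 XOR 7 = 0 < 7 — winning move (to 0).
That gives 3 winning moves.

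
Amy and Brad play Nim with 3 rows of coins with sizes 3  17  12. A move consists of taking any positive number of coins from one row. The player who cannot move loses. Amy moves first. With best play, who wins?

Compute the nim-sum pairwise:
3 ^ 17 = 18
18 ^ 12 = 30
The nim-sum is 30 ≠ 0, so this is an N-position: the player to move can win; Amy has a winning move.

Amy wins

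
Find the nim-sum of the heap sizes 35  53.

22

Compute the nim-sum pairwise:
35 ⊕ 53 = 22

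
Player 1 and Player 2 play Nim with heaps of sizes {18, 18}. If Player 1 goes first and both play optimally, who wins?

Compute the nim-sum pairwise:
18 ⊕ 18 = 0
The nim-sum is 0, so this is a P-position: the player to move is in a losing position under optimal play; Player 1 is about to move from it and so loses — Player 2 wins.

Player 2 wins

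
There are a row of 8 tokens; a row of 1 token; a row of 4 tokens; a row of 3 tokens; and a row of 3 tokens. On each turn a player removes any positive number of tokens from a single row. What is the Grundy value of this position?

13

Bitwise XOR of the heap sizes:
  1000  (8)
  0001  (1)
  0100  (4)
  0011  (3)
  0011  (3)
  ----
  1101  (13)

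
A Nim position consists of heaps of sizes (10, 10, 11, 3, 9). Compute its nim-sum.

1

Compute the nim-sum pairwise:
10 XOR 10 = 0
0 XOR 11 = 11
11 XOR 3 = 8
8 XOR 9 = 1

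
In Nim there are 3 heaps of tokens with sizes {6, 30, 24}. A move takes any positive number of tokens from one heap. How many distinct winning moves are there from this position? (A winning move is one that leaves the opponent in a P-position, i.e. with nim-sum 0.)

In binary:
  00110  (6)
  11110  (30)
  11000  (24)
  -----
  00000  (0)
The nim-sum is already 0, so every move leaves a nonzero nim-sum — there are no winning moves.

0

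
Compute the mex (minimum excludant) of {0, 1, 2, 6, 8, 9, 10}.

3

The values 0, 1, 2 are all present; 3 is the first non-negative integer missing from the set.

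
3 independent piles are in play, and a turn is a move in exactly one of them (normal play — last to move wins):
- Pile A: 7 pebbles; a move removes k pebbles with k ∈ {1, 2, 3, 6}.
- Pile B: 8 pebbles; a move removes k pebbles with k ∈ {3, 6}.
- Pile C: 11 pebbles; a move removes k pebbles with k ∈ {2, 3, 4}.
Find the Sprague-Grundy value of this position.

For pile A, compute g(0), g(1), … with moves {1, 2, 3, 6}:
k:     0  1  2  3  4  5  6  7
g(k):  0  1  2  3  0  1  2  3
So g(7) = 3.
For pile B, compute g(0), g(1), … with moves {3, 6}:
g(0) = mex{} = 0
g(1) = mex{} = 0
g(2) = mex{} = 0
g(3) = mex{0} = 1
g(4) = mex{0} = 1
g(5) = mex{0} = 1
g(6) = mex{0,1} = 2
g(7) = mex{0,1} = 2
g(8) = mex{0,1} = 2
So g(8) = 2.
Build the Grundy sequence for pile C with g(k) = mex{g(k−s) : s ∈ {2, 3, 4}, s ≤ k}:
g(0) = mex{} = 0
g(1) = mex{} = 0
g(2) = mex{0} = 1
g(3) = mex{0} = 1
g(4) = mex{0,1} = 2
g(5) = mex{0,1} = 2
g(6) = mex{1,2} = 0
g(7) = mex{1,2} = 0
g(8) = mex{0,2} = 1
g(9) = mex{0,2} = 1
g(10) = mex{0,1} = 2
g(11) = mex{0,1} = 2
So g(11) = 2.
The value of a disjunctive sum is the nim-sum of the parts.
Combined value = 3 ⊕ 2 ⊕ 2 = 3.

3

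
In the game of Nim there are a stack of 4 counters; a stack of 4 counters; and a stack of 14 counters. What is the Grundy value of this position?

Nim-sum: 4 XOR 4 XOR 14 = 14.

14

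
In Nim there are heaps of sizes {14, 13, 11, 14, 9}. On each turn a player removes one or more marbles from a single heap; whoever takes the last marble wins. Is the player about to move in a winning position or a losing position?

In binary:
  1110  (14)
  1101  (13)
  1011  (11)
  1110  (14)
  1001  (9)
  ----
  1111  (15)
The nim-sum is 15 ≠ 0, so this is an N-position: the player to move can win.

Winning position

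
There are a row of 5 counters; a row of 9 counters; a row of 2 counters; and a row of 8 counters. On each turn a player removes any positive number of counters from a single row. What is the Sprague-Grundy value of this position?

6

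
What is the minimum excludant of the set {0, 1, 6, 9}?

2

The values 0, 1 are all present; 2 is the first non-negative integer missing from the set.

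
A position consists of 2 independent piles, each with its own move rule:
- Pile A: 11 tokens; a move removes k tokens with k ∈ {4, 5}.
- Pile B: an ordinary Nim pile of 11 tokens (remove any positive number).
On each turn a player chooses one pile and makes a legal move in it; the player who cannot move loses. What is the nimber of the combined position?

11

For pile A, compute g(0), g(1), … with moves {4, 5}:
g(0) = mex{} = 0
g(1) = mex{} = 0
g(2) = mex{} = 0
g(3) = mex{} = 0
g(4) = mex{0} = 1
g(5) = mex{0} = 1
g(6) = mex{0} = 1
g(7) = mex{0} = 1
g(8) = mex{0,1} = 2
g(9) = mex{1} = 0
g(10) = mex{1} = 0
g(11) = mex{1} = 0
So g(11) = 0.
Pile B is a plain Nim pile of size 11, so its Grundy value is 11.
The value of a disjunctive sum is the nim-sum of the parts.
Combined value = 0 XOR 11 = 11.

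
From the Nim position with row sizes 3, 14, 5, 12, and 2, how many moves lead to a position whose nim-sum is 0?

3

Compute the nim-sum pairwise:
3 ^ 14 = 13
13 ^ 5 = 8
8 ^ 12 = 4
4 ^ 2 = 6
The overall nim-sum is X = 6. A row of size p has a winning move iff p XOR X < p (reduce it to p XOR X).
  3: 3 XOR 6 = 5 ≥ 3 — no move.
  14: 14 XOR 6 = 8 < 14 — winning move (to 8).
  5: 5 XOR 6 = 3 < 5 — winning move (to 3).
  12: 12 XOR 6 = 10 < 12 — winning move (to 10).
  2: 2 XOR 6 = 4 ≥ 2 — no move.
That gives 3 winning moves.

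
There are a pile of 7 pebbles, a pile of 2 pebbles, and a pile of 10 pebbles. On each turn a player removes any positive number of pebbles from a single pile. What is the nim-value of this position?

15

Compute the nim-sum pairwise:
7 ^ 2 = 5
5 ^ 10 = 15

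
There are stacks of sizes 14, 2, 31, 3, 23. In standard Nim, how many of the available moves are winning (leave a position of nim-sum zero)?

3

In binary:
  01110  (14)
  00010  (2)
  11111  (31)
  00011  (3)
  10111  (23)
  -----
  00111  (7)
The overall nim-sum is X = 7. A stack of size p has a winning move iff p XOR X < p (reduce it to p XOR X).
  14: 14 XOR 7 = 9 < 14 — winning move (to 9).
  2: 2 XOR 7 = 5 ≥ 2 — no move.
  31: 31 XOR 7 = 24 < 31 — winning move (to 24).
  3: 3 XOR 7 = 4 ≥ 3 — no move.
  23: 23 XOR 7 = 16 < 23 — winning move (to 16).
That gives 3 winning moves.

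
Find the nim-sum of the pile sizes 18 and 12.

Nim-sum: 18 XOR 12 = 30.

30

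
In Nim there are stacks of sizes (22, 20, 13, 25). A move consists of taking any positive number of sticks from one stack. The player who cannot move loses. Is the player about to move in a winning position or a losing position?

Winning position

In binary:
  10110  (22)
  10100  (20)
  01101  (13)
  11001  (25)
  -----
  10110  (22)
The nim-sum is 22 ≠ 0, so this is an N-position: the player to move can win.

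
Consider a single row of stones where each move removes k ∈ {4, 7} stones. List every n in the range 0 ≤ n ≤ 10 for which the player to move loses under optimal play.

0, 1, 2, 3

Build the Grundy sequence with g(k) = mex{g(k−s) : s ∈ {4, 7}, s ≤ k}:
g(0) = mex{} = 0
g(1) = mex{} = 0
g(2) = mex{} = 0
g(3) = mex{} = 0
g(4) = mex{0} = 1
g(5) = mex{0} = 1
g(6) = mex{0} = 1
g(7) = mex{0} = 1
g(8) = mex{0,1} = 2
g(9) = mex{0,1} = 2
g(10) = mex{0,1} = 2
The P-positions (g = 0) in 0..10 are 0, 1, 2, 3.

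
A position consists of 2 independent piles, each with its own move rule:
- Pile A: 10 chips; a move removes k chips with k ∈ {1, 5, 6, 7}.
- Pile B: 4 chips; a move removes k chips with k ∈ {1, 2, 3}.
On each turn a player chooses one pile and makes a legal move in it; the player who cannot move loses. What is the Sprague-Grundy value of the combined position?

2

Build the Grundy sequence for pile A with g(k) = mex{g(k−s) : s ∈ {1, 5, 6, 7}, s ≤ k}:
k:     0  1  2  3  4  5  6  7  8  9 10
g(k):  0  1  0  1  0  1  2  3  2  3  2
So g(10) = 2.
For pile B, compute g(0), g(1), … with moves {1, 2, 3}:
k:     0  1  2  3  4
g(k):  0  1  2  3  0
So g(4) = 0.
The value of a disjunctive sum is the nim-sum of the parts.
Combined value = 2 ⊕ 0 = 2.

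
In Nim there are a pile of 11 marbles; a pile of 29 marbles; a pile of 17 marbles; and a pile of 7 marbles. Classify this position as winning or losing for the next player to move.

Compute the nim-sum pairwise:
11 ^ 29 = 22
22 ^ 17 = 7
7 ^ 7 = 0
The nim-sum is 0, so this is a P-position: the player to move is in a losing position under optimal play.

Losing position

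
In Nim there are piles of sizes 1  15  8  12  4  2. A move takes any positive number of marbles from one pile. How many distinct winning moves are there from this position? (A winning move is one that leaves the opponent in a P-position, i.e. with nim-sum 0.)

3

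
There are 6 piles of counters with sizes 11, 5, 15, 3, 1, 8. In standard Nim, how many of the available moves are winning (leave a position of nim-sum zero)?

Nim-sum: 11 ^ 5 ^ 15 ^ 3 ^ 1 ^ 8 = 11.
The overall nim-sum is X = 11. A pile of size p has a winning move iff p XOR X < p (reduce it to p XOR X).
  11: 11 XOR 11 = 0 < 11 — winning move (to 0).
  5: 5 XOR 11 = 14 ≥ 5 — no move.
  15: 15 XOR 11 = 4 < 15 — winning move (to 4).
  3: 3 XOR 11 = 8 ≥ 3 — no move.
  1: 1 XOR 11 = 10 ≥ 1 — no move.
  8: 8 XOR 11 = 3 < 8 — winning move (to 3).
That gives 3 winning moves.

3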